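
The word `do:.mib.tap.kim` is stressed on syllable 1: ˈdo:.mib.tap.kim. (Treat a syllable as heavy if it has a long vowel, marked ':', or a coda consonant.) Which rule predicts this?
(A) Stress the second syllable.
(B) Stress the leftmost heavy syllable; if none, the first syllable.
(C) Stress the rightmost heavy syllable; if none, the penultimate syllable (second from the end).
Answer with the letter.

B

Rule A → syllable 2 (observed: 1).
Rule B → syllable 1 ✓.
Rule C → syllable 4 (observed: 1).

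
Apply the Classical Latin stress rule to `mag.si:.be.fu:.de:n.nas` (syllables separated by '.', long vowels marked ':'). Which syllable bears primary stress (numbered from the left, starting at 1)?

5

Classical Latin: stress the penult if heavy (long vowel or closed), else the antepenult.
Weights: 4 fu: H, 5 de:n H, 6 nas H.
The penult (syllable 5, de:n) is heavy, so it takes stress.
Stress on syllable 5: mag.si:.be.fu:.ˈde:n.nas.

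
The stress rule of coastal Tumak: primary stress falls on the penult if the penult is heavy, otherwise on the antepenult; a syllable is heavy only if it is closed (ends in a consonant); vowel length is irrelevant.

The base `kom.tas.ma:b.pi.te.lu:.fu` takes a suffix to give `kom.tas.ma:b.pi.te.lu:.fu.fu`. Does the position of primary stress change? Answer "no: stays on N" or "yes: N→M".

Base `kom.tas.ma:b.pi.te.lu:.fu` (7 syllables):
  Weights: 5 te L, 6 lu: L, 7 fu L.
  The penult (syllable 6, lu:) is light, so stress falls on the antepenult (syllable 5, te).
  → primary stress on syllable 5.
Suffixed `kom.tas.ma:b.pi.te.lu:.fu.fu` (8 syllables):
  Weights: 6 lu: L, 7 fu L, 8 fu L.
  The penult (syllable 7, fu) is light, so stress falls on the antepenult (syllable 6, lu:).
  → primary stress on syllable 6.

yes: 5→6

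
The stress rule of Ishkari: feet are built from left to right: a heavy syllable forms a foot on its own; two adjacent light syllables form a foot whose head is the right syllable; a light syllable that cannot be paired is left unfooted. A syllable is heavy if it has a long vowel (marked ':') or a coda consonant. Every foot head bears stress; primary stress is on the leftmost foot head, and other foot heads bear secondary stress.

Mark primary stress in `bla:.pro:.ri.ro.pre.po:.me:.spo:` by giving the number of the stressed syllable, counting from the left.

Weights: 1 bla: H, 2 pro: H, 3 ri L, 4 ro L, 5 pre L, 6 po: H, 7 me: H, 8 spo: H.
Parse left to right (heavy = foot alone; LL = one foot; stranded L unfooted): (ˈbla:) (ˈpro:) (ri.ˈro) pre (ˈpo:) (ˈme:) (ˈspo:).
Foot heads: 1, 2, 4, 6, 7, 8.
Primary stress on the leftmost head = syllable 1.
Primary stress: syllable 1 → ˈbla:.pro:.ri.ro.pre.po:.me:.spo:.

1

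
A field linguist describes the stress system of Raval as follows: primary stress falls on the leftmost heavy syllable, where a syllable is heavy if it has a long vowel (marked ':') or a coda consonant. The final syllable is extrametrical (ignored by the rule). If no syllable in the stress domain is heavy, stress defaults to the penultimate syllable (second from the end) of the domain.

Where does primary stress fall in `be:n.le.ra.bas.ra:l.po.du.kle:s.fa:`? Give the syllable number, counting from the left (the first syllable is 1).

The final syllable (9, fa:) is extrametrical; the stress domain is syllables 1–8.
Weights: 1 be:n H, 2 le L, 3 ra L, 4 bas H, 5 ra:l H, 6 po L, 7 du L, 8 kle:s H.
Heavy syllables in the domain: 1, 4, 5, 8. The leftmost is syllable 1 (be:n).
Primary stress: syllable 1 → ˈbe:n.le.ra.bas.ra:l.po.du.kle:s.fa:.

1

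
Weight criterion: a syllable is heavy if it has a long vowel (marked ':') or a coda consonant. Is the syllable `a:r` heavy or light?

`a:r`: long vowel, closed (coda /r/). Long vowel and closed → heavy.

heavy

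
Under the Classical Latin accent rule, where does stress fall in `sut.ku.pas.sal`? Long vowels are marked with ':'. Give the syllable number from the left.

Classical Latin: stress the penult if heavy (long vowel or closed), else the antepenult.
Weights: 2 ku L, 3 pas H, 4 sal H.
The penult (syllable 3, pas) is heavy, so it takes stress.
Stress on syllable 3: sut.ku.ˈpas.sal.

3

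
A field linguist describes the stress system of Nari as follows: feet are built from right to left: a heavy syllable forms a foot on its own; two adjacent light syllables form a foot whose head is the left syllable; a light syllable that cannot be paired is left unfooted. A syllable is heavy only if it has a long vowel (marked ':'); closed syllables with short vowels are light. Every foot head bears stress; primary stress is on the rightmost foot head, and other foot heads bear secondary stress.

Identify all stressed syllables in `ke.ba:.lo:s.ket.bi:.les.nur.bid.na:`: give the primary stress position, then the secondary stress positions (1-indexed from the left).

Weights: 1 ke L, 2 ba: H, 3 lo:s H, 4 ket L, 5 bi: H, 6 les L, 7 nur L, 8 bid L, 9 na: H.
Parse right to left (heavy = foot alone; LL = one foot; stranded L unfooted): ke (ˈba:) (ˈlo:s) ket (ˈbi:) les (ˈnur.bid) (ˈna:).
Foot heads: 2, 3, 5, 7, 9.
Primary stress on the rightmost head = syllable 9.
Secondary stress on 2, 3, 5, 7: ke.ˌba:.ˌlo:s.ket.ˌbi:.les.ˌnur.bid.ˈna:.

primary 9, secondary 2, 3, 5, 7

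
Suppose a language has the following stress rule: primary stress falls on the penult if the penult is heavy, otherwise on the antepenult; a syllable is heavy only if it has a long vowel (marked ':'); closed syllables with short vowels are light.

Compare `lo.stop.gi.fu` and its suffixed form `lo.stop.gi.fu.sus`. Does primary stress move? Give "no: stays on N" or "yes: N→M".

Base `lo.stop.gi.fu` (4 syllables):
  Weights: 2 stop L, 3 gi L, 4 fu L.
  The penult (syllable 3, gi) is light, so stress falls on the antepenult (syllable 2, stop).
  → primary stress on syllable 2.
Suffixed `lo.stop.gi.fu.sus` (5 syllables):
  Weights: 3 gi L, 4 fu L, 5 sus L.
  The penult (syllable 4, fu) is light, so stress falls on the antepenult (syllable 3, gi).
  → primary stress on syllable 3.

yes: 2→3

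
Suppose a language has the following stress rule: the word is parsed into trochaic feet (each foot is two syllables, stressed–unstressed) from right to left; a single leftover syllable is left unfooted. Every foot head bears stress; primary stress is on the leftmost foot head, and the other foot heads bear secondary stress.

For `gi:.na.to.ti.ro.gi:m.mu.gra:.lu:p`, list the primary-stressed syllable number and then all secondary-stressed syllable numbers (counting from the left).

primary 2, secondary 4, 6, 8

Parse right to left into trochaic (ˈσσ) feet: gi: (ˈna.to) (ˈti.ro) (ˈgi:m.mu) (ˈgra:.lu:p). Syllable 1 is left unfooted.
Foot heads (stressed positions): 2, 4, 6, 8.
End Rule Leftmost: primary stress on the leftmost head = syllable 2.
Secondary stress on 4, 6, 8: gi:.ˈna.to.ˌti.ro.ˌgi:m.mu.ˌgra:.lu:p.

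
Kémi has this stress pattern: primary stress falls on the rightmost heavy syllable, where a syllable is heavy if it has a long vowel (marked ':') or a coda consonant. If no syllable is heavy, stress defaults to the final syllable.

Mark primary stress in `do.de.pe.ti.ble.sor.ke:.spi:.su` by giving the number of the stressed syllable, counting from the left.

8

Weights: 1 do L, 2 de L, 3 pe L, 4 ti L, 5 ble L, 6 sor H, 7 ke: H, 8 spi: H, 9 su L.
Heavy syllables in the domain: 6, 7, 8. The rightmost is syllable 8 (spi:).
Primary stress: syllable 8 → do.de.pe.ti.ble.sor.ke:.ˈspi:.su.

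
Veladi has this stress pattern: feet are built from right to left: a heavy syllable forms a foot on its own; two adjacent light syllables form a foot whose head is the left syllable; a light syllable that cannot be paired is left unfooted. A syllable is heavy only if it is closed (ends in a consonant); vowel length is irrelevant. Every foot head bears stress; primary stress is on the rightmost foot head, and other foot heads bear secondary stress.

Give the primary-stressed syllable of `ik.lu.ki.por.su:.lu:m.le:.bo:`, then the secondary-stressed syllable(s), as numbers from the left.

primary 7, secondary 1, 2, 4, 6

Weights: 1 ik H, 2 lu L, 3 ki L, 4 por H, 5 su: L, 6 lu:m H, 7 le: L, 8 bo: L.
Parse right to left (heavy = foot alone; LL = one foot; stranded L unfooted): (ˈik) (ˈlu.ki) (ˈpor) su: (ˈlu:m) (ˈle:.bo:).
Foot heads: 1, 2, 4, 6, 7.
Primary stress on the rightmost head = syllable 7.
Secondary stress on 1, 2, 4, 6: ˌik.ˌlu.ki.ˌpor.su:.ˌlu:m.ˈle:.bo:.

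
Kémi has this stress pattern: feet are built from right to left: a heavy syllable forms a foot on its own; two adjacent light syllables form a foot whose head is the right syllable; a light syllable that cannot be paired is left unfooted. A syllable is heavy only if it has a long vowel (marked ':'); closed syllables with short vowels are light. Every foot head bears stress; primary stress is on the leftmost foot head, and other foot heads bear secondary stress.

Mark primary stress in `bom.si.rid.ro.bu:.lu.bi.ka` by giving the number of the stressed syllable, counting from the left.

Weights: 1 bom L, 2 si L, 3 rid L, 4 ro L, 5 bu: H, 6 lu L, 7 bi L, 8 ka L.
Parse right to left (heavy = foot alone; LL = one foot; stranded L unfooted): (bom.ˈsi) (rid.ˈro) (ˈbu:) lu (bi.ˈka).
Foot heads: 2, 4, 5, 8.
Primary stress on the leftmost head = syllable 2.
Primary stress: syllable 2 → bom.ˈsi.rid.ro.bu:.lu.bi.ka.

2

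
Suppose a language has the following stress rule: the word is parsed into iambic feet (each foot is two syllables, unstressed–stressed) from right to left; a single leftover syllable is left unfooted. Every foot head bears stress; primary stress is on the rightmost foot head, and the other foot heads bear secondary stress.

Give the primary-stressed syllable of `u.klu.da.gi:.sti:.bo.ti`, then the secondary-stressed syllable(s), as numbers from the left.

primary 7, secondary 3, 5

Parse right to left into iambic (σˈσ) feet: u (klu.ˈda) (gi:.ˈsti:) (bo.ˈti). Syllable 1 is left unfooted.
Foot heads (stressed positions): 3, 5, 7.
End Rule Rightmost: primary stress on the rightmost head = syllable 7.
Secondary stress on 3, 5: u.klu.ˌda.gi:.ˌsti:.bo.ˈti.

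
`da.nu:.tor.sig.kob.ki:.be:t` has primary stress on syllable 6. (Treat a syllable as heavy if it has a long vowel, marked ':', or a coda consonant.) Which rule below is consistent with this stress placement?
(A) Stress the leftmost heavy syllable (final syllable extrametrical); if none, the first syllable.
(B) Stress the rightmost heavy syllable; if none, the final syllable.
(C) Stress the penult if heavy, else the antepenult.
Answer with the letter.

C

Rule A → syllable 2 (observed: 6).
Rule B → syllable 7 (observed: 6).
Rule C → syllable 6 ✓.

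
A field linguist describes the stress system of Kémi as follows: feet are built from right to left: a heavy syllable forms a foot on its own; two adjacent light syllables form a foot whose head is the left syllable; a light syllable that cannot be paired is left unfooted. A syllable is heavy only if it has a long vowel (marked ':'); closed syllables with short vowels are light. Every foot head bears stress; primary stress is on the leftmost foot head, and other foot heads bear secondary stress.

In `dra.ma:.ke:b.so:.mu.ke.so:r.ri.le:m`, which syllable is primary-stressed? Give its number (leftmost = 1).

2

Weights: 1 dra L, 2 ma: H, 3 ke:b H, 4 so: H, 5 mu L, 6 ke L, 7 so:r H, 8 ri L, 9 le:m H.
Parse right to left (heavy = foot alone; LL = one foot; stranded L unfooted): dra (ˈma:) (ˈke:b) (ˈso:) (ˈmu.ke) (ˈso:r) ri (ˈle:m).
Foot heads: 2, 3, 4, 5, 7, 9.
Primary stress on the leftmost head = syllable 2.
Primary stress: syllable 2 → dra.ˈma:.ke:b.so:.mu.ke.so:r.ri.le:m.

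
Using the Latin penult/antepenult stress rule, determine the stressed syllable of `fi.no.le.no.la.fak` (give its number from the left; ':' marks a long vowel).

4

Classical Latin: stress the penult if heavy (long vowel or closed), else the antepenult.
Weights: 4 no L, 5 la L, 6 fak H.
The penult (syllable 5, la) is light, so stress falls on the antepenult (syllable 4, no).
Stress on syllable 4: fi.no.le.ˈno.la.fak.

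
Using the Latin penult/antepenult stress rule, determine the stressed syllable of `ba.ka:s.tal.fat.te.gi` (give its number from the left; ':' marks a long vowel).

4

Classical Latin: stress the penult if heavy (long vowel or closed), else the antepenult.
Weights: 4 fat H, 5 te L, 6 gi L.
The penult (syllable 5, te) is light, so stress falls on the antepenult (syllable 4, fat).
Stress on syllable 4: ba.ka:s.tal.ˈfat.te.gi.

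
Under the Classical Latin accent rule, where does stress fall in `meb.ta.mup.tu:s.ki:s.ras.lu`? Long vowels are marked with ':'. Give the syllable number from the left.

Classical Latin: stress the penult if heavy (long vowel or closed), else the antepenult.
Weights: 5 ki:s H, 6 ras H, 7 lu L.
The penult (syllable 6, ras) is heavy, so it takes stress.
Stress on syllable 6: meb.ta.mup.tu:s.ki:s.ˈras.lu.

6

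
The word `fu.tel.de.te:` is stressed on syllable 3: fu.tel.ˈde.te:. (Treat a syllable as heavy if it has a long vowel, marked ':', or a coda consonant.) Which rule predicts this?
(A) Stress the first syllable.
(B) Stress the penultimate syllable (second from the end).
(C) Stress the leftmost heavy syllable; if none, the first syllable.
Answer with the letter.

B

Rule A → syllable 1 (observed: 3).
Rule B → syllable 3 ✓.
Rule C → syllable 2 (observed: 3).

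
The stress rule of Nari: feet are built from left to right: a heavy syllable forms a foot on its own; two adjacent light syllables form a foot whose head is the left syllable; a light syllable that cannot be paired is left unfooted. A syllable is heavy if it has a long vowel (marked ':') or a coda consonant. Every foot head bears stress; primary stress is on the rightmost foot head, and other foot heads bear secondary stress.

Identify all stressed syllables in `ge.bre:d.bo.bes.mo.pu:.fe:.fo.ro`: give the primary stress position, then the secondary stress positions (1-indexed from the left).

primary 8, secondary 2, 4, 6, 7

Weights: 1 ge L, 2 bre:d H, 3 bo L, 4 bes H, 5 mo L, 6 pu: H, 7 fe: H, 8 fo L, 9 ro L.
Parse left to right (heavy = foot alone; LL = one foot; stranded L unfooted): ge (ˈbre:d) bo (ˈbes) mo (ˈpu:) (ˈfe:) (ˈfo.ro).
Foot heads: 2, 4, 6, 7, 8.
Primary stress on the rightmost head = syllable 8.
Secondary stress on 2, 4, 6, 7: ge.ˌbre:d.bo.ˌbes.mo.ˌpu:.ˌfe:.ˈfo.ro.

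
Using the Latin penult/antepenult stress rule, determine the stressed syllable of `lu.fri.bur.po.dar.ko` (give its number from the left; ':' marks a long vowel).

Classical Latin: stress the penult if heavy (long vowel or closed), else the antepenult.
Weights: 4 po L, 5 dar H, 6 ko L.
The penult (syllable 5, dar) is heavy, so it takes stress.
Stress on syllable 5: lu.fri.bur.po.ˈdar.ko.

5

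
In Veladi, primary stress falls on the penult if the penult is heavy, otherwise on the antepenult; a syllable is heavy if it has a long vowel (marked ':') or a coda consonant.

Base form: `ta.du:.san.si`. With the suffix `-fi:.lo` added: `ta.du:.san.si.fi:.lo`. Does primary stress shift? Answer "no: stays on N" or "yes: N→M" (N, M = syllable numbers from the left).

yes: 3→5

Base `ta.du:.san.si` (4 syllables):
  Weights: 2 du: H, 3 san H, 4 si L.
  The penult (syllable 3, san) is heavy, so it takes stress.
  → primary stress on syllable 3.
Suffixed `ta.du:.san.si.fi:.lo` (6 syllables):
  Weights: 4 si L, 5 fi: H, 6 lo L.
  The penult (syllable 5, fi:) is heavy, so it takes stress.
  → primary stress on syllable 5.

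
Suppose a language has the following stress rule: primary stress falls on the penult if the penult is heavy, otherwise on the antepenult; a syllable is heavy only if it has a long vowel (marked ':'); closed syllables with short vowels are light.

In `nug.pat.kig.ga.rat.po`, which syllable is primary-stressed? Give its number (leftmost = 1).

Weights: 4 ga L, 5 rat L, 6 po L.
The penult (syllable 5, rat) is light, so stress falls on the antepenult (syllable 4, ga).
Primary stress: syllable 4 → nug.pat.kig.ˈga.rat.po.

4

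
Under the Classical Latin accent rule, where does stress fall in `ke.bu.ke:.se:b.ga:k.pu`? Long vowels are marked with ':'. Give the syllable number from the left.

Classical Latin: stress the penult if heavy (long vowel or closed), else the antepenult.
Weights: 4 se:b H, 5 ga:k H, 6 pu L.
The penult (syllable 5, ga:k) is heavy, so it takes stress.
Stress on syllable 5: ke.bu.ke:.se:b.ˈga:k.pu.

5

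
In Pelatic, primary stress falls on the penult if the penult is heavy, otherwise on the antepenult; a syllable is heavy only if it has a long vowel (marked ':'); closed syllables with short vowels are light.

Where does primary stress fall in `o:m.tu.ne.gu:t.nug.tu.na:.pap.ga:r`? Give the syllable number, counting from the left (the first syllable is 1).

Weights: 7 na: H, 8 pap L, 9 ga:r H.
The penult (syllable 8, pap) is light, so stress falls on the antepenult (syllable 7, na:).
Primary stress: syllable 7 → o:m.tu.ne.gu:t.nug.tu.ˈna:.pap.ga:r.

7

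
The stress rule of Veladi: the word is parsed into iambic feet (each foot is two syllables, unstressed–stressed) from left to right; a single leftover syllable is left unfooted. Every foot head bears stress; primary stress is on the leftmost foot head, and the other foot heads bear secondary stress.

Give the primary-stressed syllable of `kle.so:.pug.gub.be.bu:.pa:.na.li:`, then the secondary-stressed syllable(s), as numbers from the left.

Parse left to right into iambic (σˈσ) feet: (kle.ˈso:) (pug.ˈgub) (be.ˈbu:) (pa:.ˈna) li:. Syllable 9 is left unfooted.
Foot heads (stressed positions): 2, 4, 6, 8.
End Rule Leftmost: primary stress on the leftmost head = syllable 2.
Secondary stress on 4, 6, 8: kle.ˈso:.pug.ˌgub.be.ˌbu:.pa:.ˌna.li:.

primary 2, secondary 4, 6, 8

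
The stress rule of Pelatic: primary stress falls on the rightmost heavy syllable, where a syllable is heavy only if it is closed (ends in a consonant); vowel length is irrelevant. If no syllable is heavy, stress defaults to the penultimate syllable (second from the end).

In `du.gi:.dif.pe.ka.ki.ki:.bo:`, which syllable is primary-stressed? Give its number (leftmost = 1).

3

Weights: 1 du L, 2 gi: L, 3 dif H, 4 pe L, 5 ka L, 6 ki L, 7 ki: L, 8 bo: L.
Heavy syllables in the domain: 3. The rightmost is syllable 3 (dif).
Primary stress: syllable 3 → du.gi:.ˈdif.pe.ka.ki.ki:.bo:.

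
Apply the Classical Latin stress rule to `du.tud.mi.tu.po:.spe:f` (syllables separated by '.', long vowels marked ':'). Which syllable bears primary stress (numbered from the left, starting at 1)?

Classical Latin: stress the penult if heavy (long vowel or closed), else the antepenult.
Weights: 4 tu L, 5 po: H, 6 spe:f H.
The penult (syllable 5, po:) is heavy, so it takes stress.
Stress on syllable 5: du.tud.mi.tu.ˈpo:.spe:f.

5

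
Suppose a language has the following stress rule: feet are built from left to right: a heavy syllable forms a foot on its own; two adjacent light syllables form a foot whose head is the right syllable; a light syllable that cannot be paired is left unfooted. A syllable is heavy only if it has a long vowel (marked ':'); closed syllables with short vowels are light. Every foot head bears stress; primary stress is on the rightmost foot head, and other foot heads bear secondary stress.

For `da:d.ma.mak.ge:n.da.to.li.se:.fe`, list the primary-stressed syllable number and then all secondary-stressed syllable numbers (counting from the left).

Weights: 1 da:d H, 2 ma L, 3 mak L, 4 ge:n H, 5 da L, 6 to L, 7 li L, 8 se: H, 9 fe L.
Parse left to right (heavy = foot alone; LL = one foot; stranded L unfooted): (ˈda:d) (ma.ˈmak) (ˈge:n) (da.ˈto) li (ˈse:) fe.
Foot heads: 1, 3, 4, 6, 8.
Primary stress on the rightmost head = syllable 8.
Secondary stress on 1, 3, 4, 6: ˌda:d.ma.ˌmak.ˌge:n.da.ˌto.li.ˈse:.fe.

primary 8, secondary 1, 3, 4, 6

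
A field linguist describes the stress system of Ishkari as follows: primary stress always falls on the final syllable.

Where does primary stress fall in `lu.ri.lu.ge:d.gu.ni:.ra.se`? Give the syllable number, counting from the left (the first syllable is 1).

8

The word has 8 syllables; the final syllable is syllable 8 (se).
Primary stress: syllable 8 → lu.ri.lu.ge:d.gu.ni:.ra.ˈse.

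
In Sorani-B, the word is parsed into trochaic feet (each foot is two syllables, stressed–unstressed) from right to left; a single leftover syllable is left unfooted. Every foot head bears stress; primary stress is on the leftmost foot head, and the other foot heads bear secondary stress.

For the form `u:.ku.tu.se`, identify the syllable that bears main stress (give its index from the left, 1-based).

Parse right to left into trochaic (ˈσσ) feet: (ˈu:.ku) (ˈtu.se).
Foot heads (stressed positions): 1, 3.
End Rule Leftmost: primary stress on the leftmost head = syllable 1.
Primary stress: syllable 1 → ˈu:.ku.tu.se.

1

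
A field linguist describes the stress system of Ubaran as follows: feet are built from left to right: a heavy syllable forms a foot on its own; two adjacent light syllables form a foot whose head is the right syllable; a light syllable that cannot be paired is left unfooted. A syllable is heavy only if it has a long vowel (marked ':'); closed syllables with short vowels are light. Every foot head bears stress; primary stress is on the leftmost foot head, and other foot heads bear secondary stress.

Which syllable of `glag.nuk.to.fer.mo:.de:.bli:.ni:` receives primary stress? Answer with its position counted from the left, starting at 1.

2

Weights: 1 glag L, 2 nuk L, 3 to L, 4 fer L, 5 mo: H, 6 de: H, 7 bli: H, 8 ni: H.
Parse left to right (heavy = foot alone; LL = one foot; stranded L unfooted): (glag.ˈnuk) (to.ˈfer) (ˈmo:) (ˈde:) (ˈbli:) (ˈni:).
Foot heads: 2, 4, 5, 6, 7, 8.
Primary stress on the leftmost head = syllable 2.
Primary stress: syllable 2 → glag.ˈnuk.to.fer.mo:.de:.bli:.ni:.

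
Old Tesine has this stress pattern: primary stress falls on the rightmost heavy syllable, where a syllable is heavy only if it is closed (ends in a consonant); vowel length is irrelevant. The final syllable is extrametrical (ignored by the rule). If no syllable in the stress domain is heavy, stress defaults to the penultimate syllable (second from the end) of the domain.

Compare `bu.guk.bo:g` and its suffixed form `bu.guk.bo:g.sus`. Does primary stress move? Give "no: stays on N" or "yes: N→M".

yes: 2→3

Base `bu.guk.bo:g` (3 syllables):
  The final syllable (3, bo:g) is extrametrical; the stress domain is syllables 1–2.
  Weights: 1 bu L, 2 guk H.
  Heavy syllables in the domain: 2. The rightmost is syllable 2 (guk).
  → primary stress on syllable 2.
Suffixed `bu.guk.bo:g.sus` (4 syllables):
  The final syllable (4, sus) is extrametrical; the stress domain is syllables 1–3.
  Weights: 1 bu L, 2 guk H, 3 bo:g H.
  Heavy syllables in the domain: 2, 3. The rightmost is syllable 3 (bo:g).
  → primary stress on syllable 3.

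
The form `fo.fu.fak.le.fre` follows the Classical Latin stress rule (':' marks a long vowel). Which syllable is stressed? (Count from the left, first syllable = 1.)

3

Classical Latin: stress the penult if heavy (long vowel or closed), else the antepenult.
Weights: 3 fak H, 4 le L, 5 fre L.
The penult (syllable 4, le) is light, so stress falls on the antepenult (syllable 3, fak).
Stress on syllable 3: fo.fu.ˈfak.le.fre.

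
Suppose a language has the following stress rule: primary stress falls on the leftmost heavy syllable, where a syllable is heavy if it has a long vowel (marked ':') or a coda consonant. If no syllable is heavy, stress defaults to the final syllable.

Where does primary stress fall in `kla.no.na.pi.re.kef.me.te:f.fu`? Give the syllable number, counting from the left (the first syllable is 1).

Weights: 1 kla L, 2 no L, 3 na L, 4 pi L, 5 re L, 6 kef H, 7 me L, 8 te:f H, 9 fu L.
Heavy syllables in the domain: 6, 8. The leftmost is syllable 6 (kef).
Primary stress: syllable 6 → kla.no.na.pi.re.ˈkef.me.te:f.fu.

6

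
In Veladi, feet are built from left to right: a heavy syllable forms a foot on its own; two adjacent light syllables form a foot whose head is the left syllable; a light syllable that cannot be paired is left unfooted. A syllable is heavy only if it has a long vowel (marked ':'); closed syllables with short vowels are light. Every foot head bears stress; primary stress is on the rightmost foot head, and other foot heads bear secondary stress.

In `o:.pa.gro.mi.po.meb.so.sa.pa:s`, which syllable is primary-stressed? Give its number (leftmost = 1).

9

Weights: 1 o: H, 2 pa L, 3 gro L, 4 mi L, 5 po L, 6 meb L, 7 so L, 8 sa L, 9 pa:s H.
Parse left to right (heavy = foot alone; LL = one foot; stranded L unfooted): (ˈo:) (ˈpa.gro) (ˈmi.po) (ˈmeb.so) sa (ˈpa:s).
Foot heads: 1, 2, 4, 6, 9.
Primary stress on the rightmost head = syllable 9.
Primary stress: syllable 9 → o:.pa.gro.mi.po.meb.so.sa.ˈpa:s.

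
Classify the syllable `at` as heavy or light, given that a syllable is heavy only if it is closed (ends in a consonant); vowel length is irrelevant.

heavy

`at`: short vowel, closed (coda /t/). Closed (coda /t/) → heavy.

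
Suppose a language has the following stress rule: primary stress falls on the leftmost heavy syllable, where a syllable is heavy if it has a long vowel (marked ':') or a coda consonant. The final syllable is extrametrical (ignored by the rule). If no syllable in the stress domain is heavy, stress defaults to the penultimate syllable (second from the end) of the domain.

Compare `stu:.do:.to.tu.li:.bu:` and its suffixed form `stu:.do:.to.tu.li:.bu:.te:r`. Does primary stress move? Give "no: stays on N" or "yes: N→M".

no: stays on 1

Base `stu:.do:.to.tu.li:.bu:` (6 syllables):
  The final syllable (6, bu:) is extrametrical; the stress domain is syllables 1–5.
  Weights: 1 stu: H, 2 do: H, 3 to L, 4 tu L, 5 li: H.
  Heavy syllables in the domain: 1, 2, 5. The leftmost is syllable 1 (stu:).
  → primary stress on syllable 1.
Suffixed `stu:.do:.to.tu.li:.bu:.te:r` (7 syllables):
  The final syllable (7, te:r) is extrametrical; the stress domain is syllables 1–6.
  Weights: 1 stu: H, 2 do: H, 3 to L, 4 tu L, 5 li: H, 6 bu: H.
  Heavy syllables in the domain: 1, 2, 5, 6. The leftmost is syllable 1 (stu:).
  → primary stress on syllable 1.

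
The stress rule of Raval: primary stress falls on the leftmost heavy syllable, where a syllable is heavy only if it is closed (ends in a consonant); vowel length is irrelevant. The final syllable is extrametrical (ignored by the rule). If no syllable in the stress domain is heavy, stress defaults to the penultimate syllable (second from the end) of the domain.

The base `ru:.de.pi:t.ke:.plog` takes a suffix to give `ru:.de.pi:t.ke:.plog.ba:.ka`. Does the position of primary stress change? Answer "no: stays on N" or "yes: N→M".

no: stays on 3

Base `ru:.de.pi:t.ke:.plog` (5 syllables):
  The final syllable (5, plog) is extrametrical; the stress domain is syllables 1–4.
  Weights: 1 ru: L, 2 de L, 3 pi:t H, 4 ke: L.
  Heavy syllables in the domain: 3. The leftmost is syllable 3 (pi:t).
  → primary stress on syllable 3.
Suffixed `ru:.de.pi:t.ke:.plog.ba:.ka` (7 syllables):
  The final syllable (7, ka) is extrametrical; the stress domain is syllables 1–6.
  Weights: 1 ru: L, 2 de L, 3 pi:t H, 4 ke: L, 5 plog H, 6 ba: L.
  Heavy syllables in the domain: 3, 5. The leftmost is syllable 3 (pi:t).
  → primary stress on syllable 3.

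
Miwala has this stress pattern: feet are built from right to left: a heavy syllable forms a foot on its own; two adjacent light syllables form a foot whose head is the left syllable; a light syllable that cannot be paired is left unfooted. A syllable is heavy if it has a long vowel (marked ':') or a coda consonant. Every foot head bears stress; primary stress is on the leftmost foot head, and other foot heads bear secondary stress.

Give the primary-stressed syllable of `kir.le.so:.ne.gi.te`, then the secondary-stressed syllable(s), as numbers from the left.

Weights: 1 kir H, 2 le L, 3 so: H, 4 ne L, 5 gi L, 6 te L.
Parse right to left (heavy = foot alone; LL = one foot; stranded L unfooted): (ˈkir) le (ˈso:) ne (ˈgi.te).
Foot heads: 1, 3, 5.
Primary stress on the leftmost head = syllable 1.
Secondary stress on 3, 5: ˈkir.le.ˌso:.ne.ˌgi.te.

primary 1, secondary 3, 5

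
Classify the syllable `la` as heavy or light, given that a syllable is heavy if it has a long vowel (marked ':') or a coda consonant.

light

`la`: short vowel, open (no coda). Short vowel, open → light.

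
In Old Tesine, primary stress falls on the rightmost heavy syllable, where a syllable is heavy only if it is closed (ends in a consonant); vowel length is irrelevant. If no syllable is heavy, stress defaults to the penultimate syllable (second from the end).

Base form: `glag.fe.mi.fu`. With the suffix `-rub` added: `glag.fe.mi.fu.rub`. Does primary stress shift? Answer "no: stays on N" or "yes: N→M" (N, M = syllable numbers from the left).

yes: 1→5

Base `glag.fe.mi.fu` (4 syllables):
  Weights: 1 glag H, 2 fe L, 3 mi L, 4 fu L.
  Heavy syllables in the domain: 1. The rightmost is syllable 1 (glag).
  → primary stress on syllable 1.
Suffixed `glag.fe.mi.fu.rub` (5 syllables):
  Weights: 1 glag H, 2 fe L, 3 mi L, 4 fu L, 5 rub H.
  Heavy syllables in the domain: 1, 5. The rightmost is syllable 5 (rub).
  → primary stress on syllable 5.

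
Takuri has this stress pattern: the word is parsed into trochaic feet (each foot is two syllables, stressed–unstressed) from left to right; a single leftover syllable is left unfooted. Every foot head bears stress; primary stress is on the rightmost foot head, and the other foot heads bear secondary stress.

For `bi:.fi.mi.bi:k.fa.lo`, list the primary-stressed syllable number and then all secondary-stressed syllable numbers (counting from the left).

Parse left to right into trochaic (ˈσσ) feet: (ˈbi:.fi) (ˈmi.bi:k) (ˈfa.lo).
Foot heads (stressed positions): 1, 3, 5.
End Rule Rightmost: primary stress on the rightmost head = syllable 5.
Secondary stress on 1, 3: ˌbi:.fi.ˌmi.bi:k.ˈfa.lo.

primary 5, secondary 1, 3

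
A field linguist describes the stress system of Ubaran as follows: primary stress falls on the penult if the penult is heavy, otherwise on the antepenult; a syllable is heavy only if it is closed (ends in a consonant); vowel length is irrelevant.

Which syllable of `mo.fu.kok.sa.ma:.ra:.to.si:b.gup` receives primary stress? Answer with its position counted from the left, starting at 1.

Weights: 7 to L, 8 si:b H, 9 gup H.
The penult (syllable 8, si:b) is heavy, so it takes stress.
Primary stress: syllable 8 → mo.fu.kok.sa.ma:.ra:.to.ˈsi:b.gup.

8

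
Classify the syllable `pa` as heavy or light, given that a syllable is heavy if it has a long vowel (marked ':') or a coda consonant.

`pa`: short vowel, open (no coda). Short vowel, open → light.

light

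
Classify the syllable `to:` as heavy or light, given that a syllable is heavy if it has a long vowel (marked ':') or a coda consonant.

`to:`: long vowel, open (no coda). Long vowel → heavy.

heavy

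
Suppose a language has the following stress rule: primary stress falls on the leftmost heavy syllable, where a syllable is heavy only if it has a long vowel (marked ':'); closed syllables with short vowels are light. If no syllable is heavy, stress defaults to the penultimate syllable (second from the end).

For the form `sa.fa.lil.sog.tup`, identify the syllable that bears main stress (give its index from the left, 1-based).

4

Weights: 1 sa L, 2 fa L, 3 lil L, 4 sog L, 5 tup L.
No heavy syllable in the domain; default to the penultimate syllable (second from the end) = syllable 4.
Primary stress: syllable 4 → sa.fa.lil.ˈsog.tup.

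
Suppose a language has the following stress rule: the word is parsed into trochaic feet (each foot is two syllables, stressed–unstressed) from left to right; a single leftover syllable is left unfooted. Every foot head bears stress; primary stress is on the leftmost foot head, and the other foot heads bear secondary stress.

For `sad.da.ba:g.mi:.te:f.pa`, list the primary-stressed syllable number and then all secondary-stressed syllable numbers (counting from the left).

primary 1, secondary 3, 5

Parse left to right into trochaic (ˈσσ) feet: (ˈsad.da) (ˈba:g.mi:) (ˈte:f.pa).
Foot heads (stressed positions): 1, 3, 5.
End Rule Leftmost: primary stress on the leftmost head = syllable 1.
Secondary stress on 3, 5: ˈsad.da.ˌba:g.mi:.ˌte:f.pa.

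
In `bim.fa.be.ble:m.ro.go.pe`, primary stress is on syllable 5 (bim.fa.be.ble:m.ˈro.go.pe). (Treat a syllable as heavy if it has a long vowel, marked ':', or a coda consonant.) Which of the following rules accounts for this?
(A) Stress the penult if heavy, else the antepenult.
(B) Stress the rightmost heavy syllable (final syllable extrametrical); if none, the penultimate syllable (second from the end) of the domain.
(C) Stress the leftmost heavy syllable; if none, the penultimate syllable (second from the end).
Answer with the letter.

Rule A → syllable 5 ✓.
Rule B → syllable 4 (observed: 5).
Rule C → syllable 1 (observed: 5).

A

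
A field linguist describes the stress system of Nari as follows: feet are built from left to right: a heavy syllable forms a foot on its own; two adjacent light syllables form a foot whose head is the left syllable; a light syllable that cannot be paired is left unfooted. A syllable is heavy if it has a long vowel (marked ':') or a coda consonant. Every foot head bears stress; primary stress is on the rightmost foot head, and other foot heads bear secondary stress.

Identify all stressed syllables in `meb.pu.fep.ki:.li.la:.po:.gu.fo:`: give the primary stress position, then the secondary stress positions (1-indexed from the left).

primary 9, secondary 1, 3, 4, 6, 7

Weights: 1 meb H, 2 pu L, 3 fep H, 4 ki: H, 5 li L, 6 la: H, 7 po: H, 8 gu L, 9 fo: H.
Parse left to right (heavy = foot alone; LL = one foot; stranded L unfooted): (ˈmeb) pu (ˈfep) (ˈki:) li (ˈla:) (ˈpo:) gu (ˈfo:).
Foot heads: 1, 3, 4, 6, 7, 9.
Primary stress on the rightmost head = syllable 9.
Secondary stress on 1, 3, 4, 6, 7: ˌmeb.pu.ˌfep.ˌki:.li.ˌla:.ˌpo:.gu.ˈfo:.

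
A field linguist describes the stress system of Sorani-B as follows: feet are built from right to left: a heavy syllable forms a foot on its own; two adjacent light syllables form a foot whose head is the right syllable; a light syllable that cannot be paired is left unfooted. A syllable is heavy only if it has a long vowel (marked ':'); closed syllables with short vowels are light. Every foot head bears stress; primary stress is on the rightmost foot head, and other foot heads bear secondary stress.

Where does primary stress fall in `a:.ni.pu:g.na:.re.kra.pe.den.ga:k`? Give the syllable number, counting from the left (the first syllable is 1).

Weights: 1 a: H, 2 ni L, 3 pu:g H, 4 na: H, 5 re L, 6 kra L, 7 pe L, 8 den L, 9 ga:k H.
Parse right to left (heavy = foot alone; LL = one foot; stranded L unfooted): (ˈa:) ni (ˈpu:g) (ˈna:) (re.ˈkra) (pe.ˈden) (ˈga:k).
Foot heads: 1, 3, 4, 6, 8, 9.
Primary stress on the rightmost head = syllable 9.
Primary stress: syllable 9 → a:.ni.pu:g.na:.re.kra.pe.den.ˈga:k.

9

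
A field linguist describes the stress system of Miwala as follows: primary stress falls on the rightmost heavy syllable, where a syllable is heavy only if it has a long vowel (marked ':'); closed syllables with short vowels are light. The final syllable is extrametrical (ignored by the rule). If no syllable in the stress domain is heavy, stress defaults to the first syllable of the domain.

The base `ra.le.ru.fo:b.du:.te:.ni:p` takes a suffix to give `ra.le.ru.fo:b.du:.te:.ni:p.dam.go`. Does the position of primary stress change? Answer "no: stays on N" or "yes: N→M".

Base `ra.le.ru.fo:b.du:.te:.ni:p` (7 syllables):
  The final syllable (7, ni:p) is extrametrical; the stress domain is syllables 1–6.
  Weights: 1 ra L, 2 le L, 3 ru L, 4 fo:b H, 5 du: H, 6 te: H.
  Heavy syllables in the domain: 4, 5, 6. The rightmost is syllable 6 (te:).
  → primary stress on syllable 6.
Suffixed `ra.le.ru.fo:b.du:.te:.ni:p.dam.go` (9 syllables):
  The final syllable (9, go) is extrametrical; the stress domain is syllables 1–8.
  Weights: 1 ra L, 2 le L, 3 ru L, 4 fo:b H, 5 du: H, 6 te: H, 7 ni:p H, 8 dam L.
  Heavy syllables in the domain: 4, 5, 6, 7. The rightmost is syllable 7 (ni:p).
  → primary stress on syllable 7.

yes: 6→7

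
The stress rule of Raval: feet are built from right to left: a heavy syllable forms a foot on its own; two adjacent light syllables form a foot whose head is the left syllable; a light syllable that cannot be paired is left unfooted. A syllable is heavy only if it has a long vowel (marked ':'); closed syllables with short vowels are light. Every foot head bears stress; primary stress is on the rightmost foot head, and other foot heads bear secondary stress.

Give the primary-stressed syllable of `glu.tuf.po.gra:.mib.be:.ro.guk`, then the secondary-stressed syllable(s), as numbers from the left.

Weights: 1 glu L, 2 tuf L, 3 po L, 4 gra: H, 5 mib L, 6 be: H, 7 ro L, 8 guk L.
Parse right to left (heavy = foot alone; LL = one foot; stranded L unfooted): glu (ˈtuf.po) (ˈgra:) mib (ˈbe:) (ˈro.guk).
Foot heads: 2, 4, 6, 7.
Primary stress on the rightmost head = syllable 7.
Secondary stress on 2, 4, 6: glu.ˌtuf.po.ˌgra:.mib.ˌbe:.ˈro.guk.

primary 7, secondary 2, 4, 6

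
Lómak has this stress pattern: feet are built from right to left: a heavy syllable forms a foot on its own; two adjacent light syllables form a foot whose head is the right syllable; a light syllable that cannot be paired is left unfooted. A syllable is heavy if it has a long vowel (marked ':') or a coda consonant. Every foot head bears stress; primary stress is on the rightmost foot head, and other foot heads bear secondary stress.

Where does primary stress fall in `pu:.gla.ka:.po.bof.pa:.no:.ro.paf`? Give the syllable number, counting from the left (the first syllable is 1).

Weights: 1 pu: H, 2 gla L, 3 ka: H, 4 po L, 5 bof H, 6 pa: H, 7 no: H, 8 ro L, 9 paf H.
Parse right to left (heavy = foot alone; LL = one foot; stranded L unfooted): (ˈpu:) gla (ˈka:) po (ˈbof) (ˈpa:) (ˈno:) ro (ˈpaf).
Foot heads: 1, 3, 5, 6, 7, 9.
Primary stress on the rightmost head = syllable 9.
Primary stress: syllable 9 → pu:.gla.ka:.po.bof.pa:.no:.ro.ˈpaf.

9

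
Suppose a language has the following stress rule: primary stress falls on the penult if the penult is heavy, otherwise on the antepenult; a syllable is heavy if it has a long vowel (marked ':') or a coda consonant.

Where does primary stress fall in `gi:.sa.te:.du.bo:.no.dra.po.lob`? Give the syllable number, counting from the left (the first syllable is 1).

7

Weights: 7 dra L, 8 po L, 9 lob H.
The penult (syllable 8, po) is light, so stress falls on the antepenult (syllable 7, dra).
Primary stress: syllable 7 → gi:.sa.te:.du.bo:.no.ˈdra.po.lob.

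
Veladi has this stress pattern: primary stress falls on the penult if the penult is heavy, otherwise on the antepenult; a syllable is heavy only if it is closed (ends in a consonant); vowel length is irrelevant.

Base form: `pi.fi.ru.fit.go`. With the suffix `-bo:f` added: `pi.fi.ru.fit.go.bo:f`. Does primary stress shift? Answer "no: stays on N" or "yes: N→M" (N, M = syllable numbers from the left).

Base `pi.fi.ru.fit.go` (5 syllables):
  Weights: 3 ru L, 4 fit H, 5 go L.
  The penult (syllable 4, fit) is heavy, so it takes stress.
  → primary stress on syllable 4.
Suffixed `pi.fi.ru.fit.go.bo:f` (6 syllables):
  Weights: 4 fit H, 5 go L, 6 bo:f H.
  The penult (syllable 5, go) is light, so stress falls on the antepenult (syllable 4, fit).
  → primary stress on syllable 4.

no: stays on 4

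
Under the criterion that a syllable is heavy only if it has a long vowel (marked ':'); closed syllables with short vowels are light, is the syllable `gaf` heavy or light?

light

`gaf`: short vowel, closed (coda /f/). Short vowel → light.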